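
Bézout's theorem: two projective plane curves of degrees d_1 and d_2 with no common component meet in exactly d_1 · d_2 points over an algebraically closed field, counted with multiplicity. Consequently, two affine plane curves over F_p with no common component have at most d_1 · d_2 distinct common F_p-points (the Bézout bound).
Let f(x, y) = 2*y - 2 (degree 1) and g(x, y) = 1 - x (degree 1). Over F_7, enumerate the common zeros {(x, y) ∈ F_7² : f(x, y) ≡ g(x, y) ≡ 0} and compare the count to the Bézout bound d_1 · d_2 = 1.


Common zeros: {(1, 1)}; count = 1; Bézout bound = 1.

deg(f) = 1, deg(g) = 1, so Bézout bound = 1.
Scan x ∈ F_7. For each x, list the y ∈ F_7 with f(x, y) ≡ 0 and those with g(x, y) ≡ 0 (mod 7); the common zeros in that column are the intersection.
  x = 0: f ≡ 0 at y ∈ {1}; g ≡ 0 at y ∈ ∅; common: ∅.
  x = 1: f ≡ 0 at y ∈ {1}; g ≡ 0 at y ∈ {0, 1, 2, 3, 4, 5, 6}; common: {1}.
  x = 2: f ≡ 0 at y ∈ {1}; g ≡ 0 at y ∈ ∅; common: ∅.
  x = 3: f ≡ 0 at y ∈ {1}; g ≡ 0 at y ∈ ∅; common: ∅.
  x = 4: f ≡ 0 at y ∈ {1}; g ≡ 0 at y ∈ ∅; common: ∅.
  x = 5: f ≡ 0 at y ∈ {1}; g ≡ 0 at y ∈ ∅; common: ∅.
  x = 6: f ≡ 0 at y ∈ {1}; g ≡ 0 at y ∈ ∅; common: ∅.
Collecting: common zeros = {(1, 1)}, so the count is 1.
Comparison with the Bézout bound: 1 ≤ 1 = deg(f)·deg(g), as expected for curves with no common component (the bound is attained).


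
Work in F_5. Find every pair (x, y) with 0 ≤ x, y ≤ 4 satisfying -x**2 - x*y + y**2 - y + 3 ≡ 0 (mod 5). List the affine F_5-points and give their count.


Affine F_5-points: {(0, 2), (0, 4), (1, 3), (1, 4), (3, 2)}; count = 5.

For each of the 25 pairs (x, y) ∈ F_5², evaluate f(x, y) mod 5. Record the zeros.
  x = 0: [0↦3, 1↦3, 2↦0, 3↦4, 4↦0]  zeros at y ∈ {2, 4}
  x = 1: [0↦2, 1↦1, 2↦2, 3↦0, 4↦0]  zeros at y ∈ {3, 4}
  x = 2: [0↦4, 1↦2, 2↦2, 3↦4, 4↦3]  zeros at y ∈ ∅
  x = 3: [0↦4, 1↦1, 2↦0, 3↦1, 4↦4]  zeros at y ∈ {2}
  x = 4: [0↦2, 1↦3, 2↦1, 3↦1, 4↦3]  zeros at y ∈ ∅
Collecting zeros: affine points = {(0, 2), (0, 4), (1, 3), (1, 4), (3, 2)}.
Total count |C(F_5)_aff| = 5.


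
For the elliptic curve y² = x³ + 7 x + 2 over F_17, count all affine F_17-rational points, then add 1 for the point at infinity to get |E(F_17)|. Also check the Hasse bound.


Affine points = {(0, 6), (0, 11), (3, 4), (3, 13), (4, 3), (4, 14), (5, 3), (5, 14), (8, 3), (8, 14), (10, 1), (10, 16), (11, 4), (11, 13)}; affine count = 14; |E(F_17)| = 15.

Discriminant check: Δ ∝ 4a³ + 27b² = 4·7³ + 27·2² = 4·343 + 27·4 ≡ 1 (mod 17). Nonzero ⇒ E is nonsingular.
For each x ∈ F_17, compute rhs = x³ + 7·x + 2 mod 17, then count y ∈ F_17 with y² ≡ rhs.
  x = 0: rhs = 2, matching y values: 6, 11 (2 points).
  x = 1: rhs = 10, matching y values: none (0 points).
  x = 2: rhs = 7, matching y values: none (0 points).
  x = 3: rhs = 16, matching y values: 4, 13 (2 points).
  x = 4: rhs = 9, matching y values: 3, 14 (2 points).
  x = 5: rhs = 9, matching y values: 3, 14 (2 points).
  x = 6: rhs = 5, matching y values: none (0 points).
  x = 7: rhs = 3, matching y values: none (0 points).
  x = 8: rhs = 9, matching y values: 3, 14 (2 points).
  x = 9: rhs = 12, matching y values: none (0 points).
  x = 10: rhs = 1, matching y values: 1, 16 (2 points).
  x = 11: rhs = 16, matching y values: 4, 13 (2 points).
  x = 12: rhs = 12, matching y values: none (0 points).
  x = 13: rhs = 12, matching y values: none (0 points).
  x = 14: rhs = 5, matching y values: none (0 points).
  x = 15: rhs = 14, matching y values: none (0 points).
  x = 16: rhs = 11, matching y values: none (0 points).
Total affine count: 14.
Full point count |E(F_17)| = 14 + 1 = 15.
Hasse bound: |15 − (17+1)| = |-3| = 3 ≤ 2√17 ≈ 8.2462 ✓.


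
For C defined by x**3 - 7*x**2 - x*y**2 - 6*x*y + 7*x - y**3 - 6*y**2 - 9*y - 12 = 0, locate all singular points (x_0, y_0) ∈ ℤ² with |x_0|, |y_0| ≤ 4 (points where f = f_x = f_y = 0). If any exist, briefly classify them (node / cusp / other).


Singular points: {(2, -3)}; classification: node.

Compute partial derivatives:
  f_x = 3*x**2 - 14*x - y**2 - 6*y + 7.
  f_y = -2*x*y - 6*x - 3*y**2 - 12*y - 9.
Scan x_0 ∈ {−4, ..., 4}. For each x_0, f_y(x_0, y) is a polynomial in y; find its integer roots y ∈ {−4, ..., 4}, then test f_x and f at those candidates.
  x = -4: f_y(-4, y) = -3*y**2 - 4*y + 15; vanishes at y ∈ {-3}. (-4, -3): f_x = 120 ≠ 0.
  x = -3: f_y(-3, y) = -3*y**2 - 6*y + 9; vanishes at y ∈ {-3, 1}. (-3, -3): f_x = 85 ≠ 0; (-3, 1): f_x = 69 ≠ 0.
  x = -2: f_y(-2, y) = -3*y**2 - 8*y + 3; vanishes at y ∈ {-3}. (-2, -3): f_x = 56 ≠ 0.
  x = -1: f_y(-1, y) = -3*y**2 - 10*y - 3; vanishes at y ∈ {-3}. (-1, -3): f_x = 33 ≠ 0.
  x = 0: f_y(0, y) = -3*y**2 - 12*y - 9; vanishes at y ∈ {-3, -1}. (0, -3): f_x = 16 ≠ 0; (0, -1): f_x = 12 ≠ 0.
  x = 1: f_y(1, y) = -3*y**2 - 14*y - 15; vanishes at y ∈ {-3}. (1, -3): f_x = 5 ≠ 0.
  x = 2: f_y(2, y) = -3*y**2 - 16*y - 21; vanishes at y ∈ {-3}. (2, -3): f_x = 0, f = 0 — SINGULAR.
  x = 3: f_y(3, y) = -3*y**2 - 18*y - 27; vanishes at y ∈ {-3}. (3, -3): f_x = 1 ≠ 0.
  x = 4: f_y(4, y) = -3*y**2 - 20*y - 33; vanishes at y ∈ {-3}. (4, -3): f_x = 8 ≠ 0.
Only singular point on the grid: (2, -3).
Classify: substitute x = 2 + u, y = -3 + v and expand: f = u**3 - u**2 - u*v**2 - v**3 + v**2.
No constant or linear terms (consistent with a singular point). Quadratic part: -u**2 + v**2. Cubic part: u**3 - u*v**2 - v**3.
The quadratic part v**2 - u**2 = (v − u)(v + u) splits into two distinct linear factors, so there are two distinct tangent lines y − -3 = ±(x − 2) — this is a node (ordinary double point).
Classification: node.


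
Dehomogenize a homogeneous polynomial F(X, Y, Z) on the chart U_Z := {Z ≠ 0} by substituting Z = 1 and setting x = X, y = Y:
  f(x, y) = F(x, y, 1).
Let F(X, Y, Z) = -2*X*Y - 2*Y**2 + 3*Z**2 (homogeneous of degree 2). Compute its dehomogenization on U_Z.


f(x, y) = -2*x*y - 2*y**2 + 3

On U_Z we set Z = 1. Each monomial c·X^i·Y^j·Z^k in F becomes c·x^i·y^j·1^k = c·x^i·y^j.
Substituting Z = 1: F(X, Y, 1) = -2*x*y - 2*y**2 + 3.
Note: deg(f) ≤ deg(F) = 2; strict inequality happens when F is divisible by Z (lost terms).


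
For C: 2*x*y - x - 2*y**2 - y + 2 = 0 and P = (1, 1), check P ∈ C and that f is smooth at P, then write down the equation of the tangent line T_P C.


Tangent line at P: x - 3*y + 2 = 0.

Step 1: f(1, 1) = 0, so P lies on C.
Step 2: partial derivatives
  f_x(x, y) = 2*y - 1, f_y(x, y) = 2*x - 4*y - 1.
  f_x(P) = 1, f_y(P) = -3 (gradient nonzero, so P is smooth).
Step 3: tangent line at P: 1·(x − 1) + -3·(y − 1) = 0.
Expanding: x - 3*y + 2 = 0.


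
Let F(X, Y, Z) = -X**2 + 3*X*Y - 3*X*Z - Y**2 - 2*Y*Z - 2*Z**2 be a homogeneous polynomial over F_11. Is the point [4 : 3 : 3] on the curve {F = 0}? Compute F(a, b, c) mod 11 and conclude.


F(4,3,3) ≡ 5 (mod 11); P is NOT on the curve.

Evaluate F(4, 3, 3) term-by-term (mod 11).
  -X**2 ↦ -1·16·1·1 = -16
  3*X*Y ↦ 3·4·3·1 = 36
  -3*X*Z ↦ -3·4·1·3 = -36
  -Y**2 ↦ -1·1·9·1 = -9
  -2*Y*Z ↦ -2·1·3·3 = -18
  -2*Z**2 ↦ -2·1·1·9 = -18
Sum: F(4, 3, 3) = (-16) + (36) + (-36) + (-9) + (-18) + (-18) = -61.
Reducing mod 11: -61 ≡ 5 (mod 11).
Since F(a, b, c) ≡ 5 ≠ 0 (mod 11), P does NOT lie on the curve.


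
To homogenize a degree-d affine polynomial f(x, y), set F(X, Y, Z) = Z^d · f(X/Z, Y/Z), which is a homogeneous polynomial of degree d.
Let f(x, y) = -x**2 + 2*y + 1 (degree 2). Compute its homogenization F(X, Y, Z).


F(X, Y, Z) = -X**2 + 2*Y*Z + Z**2

deg(f) = 2.
Substitute x = X/Z, y = Y/Z into f, then multiply by Z^2.
  monomial -1·x^2·y^0 ↦ -1·X^2·Y^0·Z^0.
  monomial 2·x^0·y^1 ↦ 2·X^0·Y^1·Z^1.
  monomial 1·x^0·y^0 ↦ 1·X^0·Y^0·Z^2.
Collecting: F(X, Y, Z) = -X**2 + 2*Y*Z + Z**2.


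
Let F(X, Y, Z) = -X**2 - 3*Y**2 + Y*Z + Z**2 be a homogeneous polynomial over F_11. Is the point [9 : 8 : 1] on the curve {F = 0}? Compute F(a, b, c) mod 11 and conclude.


F(9,8,1) ≡ 0 (mod 11); P is on the curve.

Evaluate F(9, 8, 1) term-by-term (mod 11).
  -X**2 ↦ -1·81·1·1 = -81
  -3*Y**2 ↦ -3·1·64·1 = -192
  Y*Z ↦ 1·1·8·1 = 8
  Z**2 ↦ 1·1·1·1 = 1
Sum: F(9, 8, 1) = (-81) + (-192) + (8) + (1) = -264.
Reducing mod 11: -264 ≡ 0 (mod 11).
Since F(a, b, c) ≡ 0 (mod 11), P lies on the curve.


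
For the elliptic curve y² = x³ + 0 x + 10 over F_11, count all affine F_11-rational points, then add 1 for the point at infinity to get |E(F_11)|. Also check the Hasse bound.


Affine points = {(1, 0), (3, 2), (3, 9), (5, 5), (5, 6), (7, 1), (7, 10), (8, 4), (8, 7), (10, 3), (10, 8)}; affine count = 11; |E(F_11)| = 12.

Discriminant check: Δ ∝ 4a³ + 27b² = 4·0³ + 27·10² = 4·0 + 27·100 ≡ 5 (mod 11). Nonzero ⇒ E is nonsingular.
For each x ∈ F_11, compute rhs = x³ + 0·x + 10 mod 11, then count y ∈ F_11 with y² ≡ rhs.
  x = 0: rhs = 10, matching y values: none (0 points).
  x = 1: rhs = 0, matching y values: 0 (1 points).
  x = 2: rhs = 7, matching y values: none (0 points).
  x = 3: rhs = 4, matching y values: 2, 9 (2 points).
  x = 4: rhs = 8, matching y values: none (0 points).
  x = 5: rhs = 3, matching y values: 5, 6 (2 points).
  x = 6: rhs = 6, matching y values: none (0 points).
  x = 7: rhs = 1, matching y values: 1, 10 (2 points).
  x = 8: rhs = 5, matching y values: 4, 7 (2 points).
  x = 9: rhs = 2, matching y values: none (0 points).
  x = 10: rhs = 9, matching y values: 3, 8 (2 points).
Total affine count: 11.
Full point count |E(F_11)| = 11 + 1 = 12.
Hasse bound: |12 − (11+1)| = |0| = 0 ≤ 2√11 ≈ 6.6332 ✓.


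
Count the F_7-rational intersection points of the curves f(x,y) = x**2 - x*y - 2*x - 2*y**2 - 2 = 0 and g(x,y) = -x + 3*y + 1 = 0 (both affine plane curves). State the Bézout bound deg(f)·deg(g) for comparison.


Common zeros: {(4, 1)}; count = 1; Bézout bound = 2.

deg(f) = 2, deg(g) = 1, so Bézout bound = 2.
Scan x ∈ F_7. For each x, list the y ∈ F_7 with f(x, y) ≡ 0 and those with g(x, y) ≡ 0 (mod 7); the common zeros in that column are the intersection.
  x = 0: f ≡ 0 at y ∈ ∅; g ≡ 0 at y ∈ {2}; common: ∅.
  x = 1: f ≡ 0 at y ∈ ∅; g ≡ 0 at y ∈ {0}; common: ∅.
  x = 2: f ≡ 0 at y ∈ {2, 4}; g ≡ 0 at y ∈ {5}; common: ∅.
  x = 3: f ≡ 0 at y ∈ ∅; g ≡ 0 at y ∈ {3}; common: ∅.
  x = 4: f ≡ 0 at y ∈ {1, 4}; g ≡ 0 at y ∈ {1}; common: {1}.
  x = 5: f ≡ 0 at y ∈ ∅; g ≡ 0 at y ∈ {6}; common: ∅.
  x = 6: f ≡ 0 at y ∈ {1, 3}; g ≡ 0 at y ∈ {4}; common: ∅.
Collecting: common zeros = {(4, 1)}, so the count is 1.
Comparison with the Bézout bound: 1 ≤ 2 = deg(f)·deg(g), as expected for curves with no common component (the affine F_7-count falls short of the bound because intersections may lie at infinity, over extension fields, or carry multiplicity).


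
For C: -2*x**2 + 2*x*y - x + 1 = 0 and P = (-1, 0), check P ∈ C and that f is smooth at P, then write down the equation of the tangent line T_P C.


Tangent line at P: 3*x - 2*y + 3 = 0.

Step 1: f(-1, 0) = 0, so P lies on C.
Step 2: partial derivatives
  f_x(x, y) = -4*x + 2*y - 1, f_y(x, y) = 2*x.
  f_x(P) = 3, f_y(P) = -2 (gradient nonzero, so P is smooth).
Step 3: tangent line at P: 3·(x − -1) + -2·(y − 0) = 0.
Expanding: 3*x - 2*y + 3 = 0.


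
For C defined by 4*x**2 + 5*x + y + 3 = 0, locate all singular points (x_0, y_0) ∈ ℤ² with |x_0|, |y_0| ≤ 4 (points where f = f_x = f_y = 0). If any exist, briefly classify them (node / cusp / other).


No singular points in the scanned grid; C is smooth there.

Compute partial derivatives:
  f_x = 8*x + 5.
  f_y = 1.
f_y = 1 is a nonzero constant, so f_y never vanishes: no point (x, y) can satisfy f = f_x = f_y = 0. In particular no (x, y) ∈ {−4, ..., 4}² is singular; the curve is smooth.


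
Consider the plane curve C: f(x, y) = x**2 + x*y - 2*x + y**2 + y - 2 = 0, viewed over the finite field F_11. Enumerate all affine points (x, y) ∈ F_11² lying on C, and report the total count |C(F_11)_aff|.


Affine F_11-points: {(0, 1), (0, 9), (1, 1), (1, 8), (3, 3), (3, 4), (4, 8), (4, 9), (6, 0), (6, 4), (7, 0), (7, 3)}; count = 12.

For each of the 121 pairs (x, y) ∈ F_11², evaluate f(x, y) mod 11. Record the zeros.
  x = 0: [0↦9, 1↦0, 2↦4, 3↦10, 4↦7, 5↦6, 6↦7, 7↦10, 8↦4, 9↦0, 10↦9]  zeros at y ∈ {1, 9}
  x = 1: [0↦8, 1↦0, 2↦5, 3↦1, 4↦10, 5↦10, 6↦1, 7↦5, 8↦0, 9↦8, 10↦7]  zeros at y ∈ {1, 8}
  x = 2: [0↦9, 1↦2, 2↦8, 3↦5, 4↦4, 5↦5, 6↦8, 7↦2, 8↦9, 9↦7, 10↦7]  zeros at y ∈ ∅
  x = 3: [0↦1, 1↦6, 2↦2, 3↦0, 4↦0, 5↦2, 6↦6, 7↦1, 8↦9, 9↦8, 10↦9]  zeros at y ∈ {3, 4}
  x = 4: [0↦6, 1↦1, 2↦9, 3↦8, 4↦9, 5↦1, 6↦6, 7↦2, 8↦0, 9↦0, 10↦2]  zeros at y ∈ {8, 9}
  x = 5: [0↦2, 1↦9, 2↦7, 3↦7, 4↦9, 5↦2, 6↦8, 7↦5, 8↦4, 9↦5, 10↦8]  zeros at y ∈ ∅
  x = 6: [0↦0, 1↦8, 2↦7, 3↦8, 4↦0, 5↦5, 6↦1, 7↦10, 8↦10, 9↦1, 10↦5]  zeros at y ∈ {0, 4}
  x = 7: [0↦0, 1↦9, 2↦9, 3↦0, 4↦4, 5↦10, 6↦7, 7↦6, 8↦7, 9↦10, 10↦4]  zeros at y ∈ {0, 3}
  x = 8: [0↦2, 1↦1, 2↦2, 3↦5, 4↦10, 5↦6, 6↦4, 7↦4, 8↦6, 9↦10, 10↦5]  zeros at y ∈ ∅
  x = 9: [0↦6, 1↦6, 2↦8, 3↦1, 4↦7, 5↦4, 6↦3, 7↦4, 8↦7, 9↦1, 10↦8]  zeros at y ∈ ∅
  x = 10: [0↦1, 1↦2, 2↦5, 3↦10, 4↦6, 5↦4, 6↦4, 7↦6, 8↦10, 9↦5, 10↦2]  zeros at y ∈ ∅
Collecting zeros: affine points = {(0, 1), (0, 9), (1, 1), (1, 8), (3, 3), (3, 4), (4, 8), (4, 9), (6, 0), (6, 4), (7, 0), (7, 3)}.
Total count |C(F_11)_aff| = 12.


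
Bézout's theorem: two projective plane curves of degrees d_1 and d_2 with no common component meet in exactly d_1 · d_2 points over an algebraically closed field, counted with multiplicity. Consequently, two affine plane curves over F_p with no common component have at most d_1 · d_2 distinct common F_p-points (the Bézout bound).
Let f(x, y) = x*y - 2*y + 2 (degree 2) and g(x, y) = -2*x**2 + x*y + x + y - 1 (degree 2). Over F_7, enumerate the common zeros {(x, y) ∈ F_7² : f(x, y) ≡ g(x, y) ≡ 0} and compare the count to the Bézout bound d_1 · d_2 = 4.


Common zeros: {(0, 1)}; count = 1; Bézout bound = 4.

deg(f) = 2, deg(g) = 2, so Bézout bound = 4.
Scan x ∈ F_7. For each x, list the y ∈ F_7 with f(x, y) ≡ 0 and those with g(x, y) ≡ 0 (mod 7); the common zeros in that column are the intersection.
  x = 0: f ≡ 0 at y ∈ {1}; g ≡ 0 at y ∈ {1}; common: {1}.
  x = 1: f ≡ 0 at y ∈ {2}; g ≡ 0 at y ∈ {1}; common: ∅.
  x = 2: f ≡ 0 at y ∈ ∅; g ≡ 0 at y ∈ {0}; common: ∅.
  x = 3: f ≡ 0 at y ∈ {5}; g ≡ 0 at y ∈ {4}; common: ∅.
  x = 4: f ≡ 0 at y ∈ {6}; g ≡ 0 at y ∈ {3}; common: ∅.
  x = 5: f ≡ 0 at y ∈ {4}; g ≡ 0 at y ∈ {3}; common: ∅.
  x = 6: f ≡ 0 at y ∈ {3}; g ≡ 0 at y ∈ ∅; common: ∅.
Collecting: common zeros = {(0, 1)}, so the count is 1.
Comparison with the Bézout bound: 1 ≤ 4 = deg(f)·deg(g), as expected for curves with no common component (the affine F_7-count falls short of the bound because intersections may lie at infinity, over extension fields, or carry multiplicity).


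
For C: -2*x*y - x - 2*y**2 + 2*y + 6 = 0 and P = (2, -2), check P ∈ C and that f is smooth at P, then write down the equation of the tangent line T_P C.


Tangent line at P: 3*x + 6*y + 6 = 0.

Step 1: f(2, -2) = 0, so P lies on C.
Step 2: partial derivatives
  f_x(x, y) = -2*y - 1, f_y(x, y) = -2*x - 4*y + 2.
  f_x(P) = 3, f_y(P) = 6 (gradient nonzero, so P is smooth).
Step 3: tangent line at P: 3·(x − 2) + 6·(y − -2) = 0.
Expanding: 3*x + 6*y + 6 = 0.


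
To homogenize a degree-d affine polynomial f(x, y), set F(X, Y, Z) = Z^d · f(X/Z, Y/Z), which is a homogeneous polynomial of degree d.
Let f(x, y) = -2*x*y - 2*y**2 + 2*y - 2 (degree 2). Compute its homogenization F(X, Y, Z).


F(X, Y, Z) = -2*X*Y - 2*Y**2 + 2*Y*Z - 2*Z**2

deg(f) = 2.
Substitute x = X/Z, y = Y/Z into f, then multiply by Z^2.
  monomial -2·x^1·y^1 ↦ -2·X^1·Y^1·Z^0.
  monomial -2·x^0·y^2 ↦ -2·X^0·Y^2·Z^0.
  monomial 2·x^0·y^1 ↦ 2·X^0·Y^1·Z^1.
  monomial -2·x^0·y^0 ↦ -2·X^0·Y^0·Z^2.
Collecting: F(X, Y, Z) = -2*X*Y - 2*Y**2 + 2*Y*Z - 2*Z**2.


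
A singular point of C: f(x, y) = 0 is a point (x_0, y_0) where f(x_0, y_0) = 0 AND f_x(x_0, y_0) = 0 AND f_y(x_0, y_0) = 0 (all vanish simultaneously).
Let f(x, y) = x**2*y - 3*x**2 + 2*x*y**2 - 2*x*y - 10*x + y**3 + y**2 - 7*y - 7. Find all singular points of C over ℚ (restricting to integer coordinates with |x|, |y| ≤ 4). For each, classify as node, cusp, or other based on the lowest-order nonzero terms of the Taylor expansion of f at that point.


Singular points: {(-3, 2)}; classification: node.

Compute partial derivatives:
  f_x = 2*x*y - 6*x + 2*y**2 - 2*y - 10.
  f_y = x**2 + 4*x*y - 2*x + 3*y**2 + 2*y - 7.
Scan x_0 ∈ {−4, ..., 4}. For each x_0, f_y(x_0, y) is a polynomial in y; find its integer roots y ∈ {−4, ..., 4}, then test f_x and f at those candidates.
  x = -4: f_y(-4, y) = 3*y**2 - 14*y + 17; no integer root y with |y| ≤ 4.
  x = -3: f_y(-3, y) = 3*y**2 - 10*y + 8; vanishes at y ∈ {2}. (-3, 2): f_x = 0, f = 0 — SINGULAR.
  x = -2: f_y(-2, y) = 3*y**2 - 6*y + 1; no integer root y with |y| ≤ 4.
  x = -1: f_y(-1, y) = 3*y**2 - 2*y - 4; no integer root y with |y| ≤ 4.
  x = 0: f_y(0, y) = 3*y**2 + 2*y - 7; no integer root y with |y| ≤ 4.
  x = 1: f_y(1, y) = 3*y**2 + 6*y - 8; no integer root y with |y| ≤ 4.
  x = 2: f_y(2, y) = 3*y**2 + 10*y - 7; no integer root y with |y| ≤ 4.
  x = 3: f_y(3, y) = 3*y**2 + 14*y - 4; no integer root y with |y| ≤ 4.
  x = 4: f_y(4, y) = 3*y**2 + 18*y + 1; no integer root y with |y| ≤ 4.
Only singular point on the grid: (-3, 2).
Classify: substitute x = -3 + u, y = 2 + v and expand: f = u**2*v - u**2 + 2*u*v**2 + v**3 + v**2.
No constant or linear terms (consistent with a singular point). Quadratic part: -u**2 + v**2. Cubic part: u**2*v + 2*u*v**2 + v**3.
The quadratic part v**2 - u**2 = (v − u)(v + u) splits into two distinct linear factors, so there are two distinct tangent lines y − 2 = ±(x − -3) — this is a node (ordinary double point).
Classification: node.


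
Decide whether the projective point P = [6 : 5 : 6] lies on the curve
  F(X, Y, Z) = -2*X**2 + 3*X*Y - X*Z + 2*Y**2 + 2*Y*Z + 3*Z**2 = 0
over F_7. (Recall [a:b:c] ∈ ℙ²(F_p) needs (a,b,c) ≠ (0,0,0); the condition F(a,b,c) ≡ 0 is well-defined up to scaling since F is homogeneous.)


F(6,5,6) ≡ 4 (mod 7); P is NOT on the curve.

Evaluate F(6, 5, 6) term-by-term (mod 7).
  -2*X**2 ↦ -2·36·1·1 = -72
  3*X*Y ↦ 3·6·5·1 = 90
  -X*Z ↦ -1·6·1·6 = -36
  2*Y**2 ↦ 2·1·25·1 = 50
  2*Y*Z ↦ 2·1·5·6 = 60
  3*Z**2 ↦ 3·1·1·36 = 108
Sum: F(6, 5, 6) = (-72) + (90) + (-36) + (50) + (60) + (108) = 200.
Reducing mod 7: 200 ≡ 4 (mod 7).
Since F(a, b, c) ≡ 4 ≠ 0 (mod 7), P does NOT lie on the curve.


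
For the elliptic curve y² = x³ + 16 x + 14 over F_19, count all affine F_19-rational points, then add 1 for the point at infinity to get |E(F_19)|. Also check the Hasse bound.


Affine points = {(2, 4), (2, 15), (4, 3), (4, 16), (11, 1), (11, 18), (13, 5), (13, 14), (15, 0), (18, 4), (18, 15)}; affine count = 11; |E(F_19)| = 12.

Discriminant check: Δ ∝ 4a³ + 27b² = 4·16³ + 27·14² = 4·4096 + 27·196 ≡ 16 (mod 19). Nonzero ⇒ E is nonsingular.
For each x ∈ F_19, compute rhs = x³ + 16·x + 14 mod 19, then count y ∈ F_19 with y² ≡ rhs.
  x = 0: rhs = 14, matching y values: none (0 points).
  x = 1: rhs = 12, matching y values: none (0 points).
  x = 2: rhs = 16, matching y values: 4, 15 (2 points).
  x = 3: rhs = 13, matching y values: none (0 points).
  x = 4: rhs = 9, matching y values: 3, 16 (2 points).
  x = 5: rhs = 10, matching y values: none (0 points).
  x = 6: rhs = 3, matching y values: none (0 points).
  x = 7: rhs = 13, matching y values: none (0 points).
  x = 8: rhs = 8, matching y values: none (0 points).
  x = 9: rhs = 13, matching y values: none (0 points).
  x = 10: rhs = 15, matching y values: none (0 points).
  x = 11: rhs = 1, matching y values: 1, 18 (2 points).
  x = 12: rhs = 15, matching y values: none (0 points).
  x = 13: rhs = 6, matching y values: 5, 14 (2 points).
  x = 14: rhs = 18, matching y values: none (0 points).
  x = 15: rhs = 0, matching y values: 0 (1 points).
  x = 16: rhs = 15, matching y values: none (0 points).
  x = 17: rhs = 12, matching y values: none (0 points).
  x = 18: rhs = 16, matching y values: 4, 15 (2 points).
Total affine count: 11.
Full point count |E(F_19)| = 11 + 1 = 12.
Hasse bound: |12 − (19+1)| = |-8| = 8 ≤ 2√19 ≈ 8.7178 ✓.


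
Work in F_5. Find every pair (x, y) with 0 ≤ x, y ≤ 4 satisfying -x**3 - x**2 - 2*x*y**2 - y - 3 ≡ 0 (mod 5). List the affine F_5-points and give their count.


Affine F_5-points: {(0, 2), (1, 0), (1, 2), (2, 0), (2, 1), (3, 2), (4, 4)}; count = 7.

For each of the 25 pairs (x, y) ∈ F_5², evaluate f(x, y) mod 5. Record the zeros.
  x = 0: [0↦2, 1↦1, 2↦0, 3↦4, 4↦3]  zeros at y ∈ {2}
  x = 1: [0↦0, 1↦2, 2↦0, 3↦4, 4↦4]  zeros at y ∈ {0, 2}
  x = 2: [0↦0, 1↦0, 2↦2, 3↦1, 4↦2]  zeros at y ∈ {0, 1}
  x = 3: [0↦1, 1↦4, 2↦0, 3↦4, 4↦1]  zeros at y ∈ {2}
  x = 4: [0↦2, 1↦3, 2↦3, 3↦2, 4↦0]  zeros at y ∈ {4}
Collecting zeros: affine points = {(0, 2), (1, 0), (1, 2), (2, 0), (2, 1), (3, 2), (4, 4)}.
Total count |C(F_5)_aff| = 7.


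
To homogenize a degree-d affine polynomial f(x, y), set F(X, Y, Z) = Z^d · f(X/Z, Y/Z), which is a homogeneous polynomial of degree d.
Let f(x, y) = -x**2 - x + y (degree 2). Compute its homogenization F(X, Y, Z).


F(X, Y, Z) = -X**2 - X*Z + Y*Z

deg(f) = 2.
Substitute x = X/Z, y = Y/Z into f, then multiply by Z^2.
  monomial -1·x^2·y^0 ↦ -1·X^2·Y^0·Z^0.
  monomial -1·x^1·y^0 ↦ -1·X^1·Y^0·Z^1.
  monomial 1·x^0·y^1 ↦ 1·X^0·Y^1·Z^1.
Collecting: F(X, Y, Z) = -X**2 - X*Z + Y*Z.


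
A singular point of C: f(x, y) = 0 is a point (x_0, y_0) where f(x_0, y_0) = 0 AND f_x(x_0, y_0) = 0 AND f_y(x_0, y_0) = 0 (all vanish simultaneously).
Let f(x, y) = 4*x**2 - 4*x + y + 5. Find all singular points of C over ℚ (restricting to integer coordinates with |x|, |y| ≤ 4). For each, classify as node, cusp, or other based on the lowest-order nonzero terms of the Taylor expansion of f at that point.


No singular points in the scanned grid; C is smooth there.

Compute partial derivatives:
  f_x = 8*x - 4.
  f_y = 1.
f_y = 1 is a nonzero constant, so f_y never vanishes: no point (x, y) can satisfy f = f_x = f_y = 0. In particular no (x, y) ∈ {−4, ..., 4}² is singular; the curve is smooth.


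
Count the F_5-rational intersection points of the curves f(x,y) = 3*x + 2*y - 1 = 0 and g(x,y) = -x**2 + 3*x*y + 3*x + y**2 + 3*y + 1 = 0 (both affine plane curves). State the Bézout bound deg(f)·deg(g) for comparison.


Common zeros: ∅; count = 0; Bézout bound = 2.

deg(f) = 1, deg(g) = 2, so Bézout bound = 2.
Scan x ∈ F_5. For each x, list the y ∈ F_5 with f(x, y) ≡ 0 and those with g(x, y) ≡ 0 (mod 5); the common zeros in that column are the intersection.
  x = 0: f ≡ 0 at y ∈ {3}; g ≡ 0 at y ∈ {1}; common: ∅.
  x = 1: f ≡ 0 at y ∈ {4}; g ≡ 0 at y ∈ {1, 3}; common: ∅.
  x = 2: f ≡ 0 at y ∈ {0}; g ≡ 0 at y ∈ {2, 4}; common: ∅.
  x = 3: f ≡ 0 at y ∈ {1}; g ≡ 0 at y ∈ {4}; common: ∅.
  x = 4: f ≡ 0 at y ∈ {2}; g ≡ 0 at y ∈ ∅; common: ∅.
Collecting: common zeros = ∅, so the count is 0.
Comparison with the Bézout bound: 0 ≤ 2 = deg(f)·deg(g), as expected for curves with no common component (the affine F_5-count falls short of the bound because intersections may lie at infinity, over extension fields, or carry multiplicity).


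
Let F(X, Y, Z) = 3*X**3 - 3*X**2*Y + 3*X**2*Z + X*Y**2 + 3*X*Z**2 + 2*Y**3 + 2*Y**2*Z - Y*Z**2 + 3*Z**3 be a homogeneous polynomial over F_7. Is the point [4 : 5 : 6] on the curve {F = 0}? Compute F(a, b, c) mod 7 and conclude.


F(4,5,6) ≡ 5 (mod 7); P is NOT on the curve.

Evaluate F(4, 5, 6) term-by-term (mod 7).
  3*X**3 ↦ 3·64·1·1 = 192
  -3*X**2*Y ↦ -3·16·5·1 = -240
  3*X**2*Z ↦ 3·16·1·6 = 288
  X*Y**2 ↦ 1·4·25·1 = 100
  3*X*Z**2 ↦ 3·4·1·36 = 432
  2*Y**3 ↦ 2·1·125·1 = 250
  2*Y**2*Z ↦ 2·1·25·6 = 300
  -Y*Z**2 ↦ -1·1·5·36 = -180
  3*Z**3 ↦ 3·1·1·216 = 648
Sum: F(4, 5, 6) = (192) + (-240) + (288) + (100) + (432) + (250) + (300) + (-180) + (648) = 1790.
Reducing mod 7: 1790 ≡ 5 (mod 7).
Since F(a, b, c) ≡ 5 ≠ 0 (mod 7), P does NOT lie on the curve.


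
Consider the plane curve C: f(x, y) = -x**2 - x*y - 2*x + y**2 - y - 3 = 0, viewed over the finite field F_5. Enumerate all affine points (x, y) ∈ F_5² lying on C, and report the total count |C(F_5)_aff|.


Affine F_5-points: ∅; count = 0.

For each of the 25 pairs (x, y) ∈ F_5², evaluate f(x, y) mod 5. Record the zeros.
  x = 0: [0↦2, 1↦2, 2↦4, 3↦3, 4↦4]  zeros at y ∈ ∅
  x = 1: [0↦4, 1↦3, 2↦4, 3↦2, 4↦2]  zeros at y ∈ ∅
  x = 2: [0↦4, 1↦2, 2↦2, 3↦4, 4↦3]  zeros at y ∈ ∅
  x = 3: [0↦2, 1↦4, 2↦3, 3↦4, 4↦2]  zeros at y ∈ ∅
  x = 4: [0↦3, 1↦4, 2↦2, 3↦2, 4↦4]  zeros at y ∈ ∅
Collecting zeros: affine points = ∅.
Total count |C(F_5)_aff| = 0.


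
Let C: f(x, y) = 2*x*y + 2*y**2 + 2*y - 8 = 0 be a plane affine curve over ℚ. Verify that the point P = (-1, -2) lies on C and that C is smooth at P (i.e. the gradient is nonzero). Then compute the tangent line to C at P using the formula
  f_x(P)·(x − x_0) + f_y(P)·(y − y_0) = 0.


Tangent line at P: -4*x - 8*y - 20 = 0.

Step 1: f(-1, -2) = 0, so P lies on C.
Step 2: partial derivatives
  f_x(x, y) = 2*y, f_y(x, y) = 2*x + 4*y + 2.
  f_x(P) = -4, f_y(P) = -8 (gradient nonzero, so P is smooth).
Step 3: tangent line at P: -4·(x − -1) + -8·(y − -2) = 0.
Expanding: -4*x - 8*y - 20 = 0.


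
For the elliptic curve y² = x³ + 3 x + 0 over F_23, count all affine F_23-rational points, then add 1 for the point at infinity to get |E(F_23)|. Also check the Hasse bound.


Affine points = {(0, 0), (1, 2), (1, 21), (3, 6), (3, 17), (5, 5), (5, 18), (6, 2), (6, 21), (10, 8), (10, 15), (12, 4), (12, 19), (14, 7), (14, 16), (15, 4), (15, 19), (16, 2), (16, 21), (19, 4), (19, 19), (21, 3), (21, 20)}; affine count = 23; |E(F_23)| = 24.

Discriminant check: Δ ∝ 4a³ + 27b² = 4·3³ + 27·0² = 4·27 + 27·0 ≡ 16 (mod 23). Nonzero ⇒ E is nonsingular.
For each x ∈ F_23, compute rhs = x³ + 3·x + 0 mod 23, then count y ∈ F_23 with y² ≡ rhs.
  x = 0: rhs = 0, matching y values: 0 (1 points).
  x = 1: rhs = 4, matching y values: 2, 21 (2 points).
  x = 2: rhs = 14, matching y values: none (0 points).
  x = 3: rhs = 13, matching y values: 6, 17 (2 points).
  x = 4: rhs = 7, matching y values: none (0 points).
  x = 5: rhs = 2, matching y values: 5, 18 (2 points).
  x = 6: rhs = 4, matching y values: 2, 21 (2 points).
  x = 7: rhs = 19, matching y values: none (0 points).
  x = 8: rhs = 7, matching y values: none (0 points).
  x = 9: rhs = 20, matching y values: none (0 points).
  x = 10: rhs = 18, matching y values: 8, 15 (2 points).
  x = 11: rhs = 7, matching y values: none (0 points).
  x = 12: rhs = 16, matching y values: 4, 19 (2 points).
  x = 13: rhs = 5, matching y values: none (0 points).
  x = 14: rhs = 3, matching y values: 7, 16 (2 points).
  x = 15: rhs = 16, matching y values: 4, 19 (2 points).
  x = 16: rhs = 4, matching y values: 2, 21 (2 points).
  x = 17: rhs = 19, matching y values: none (0 points).
  x = 18: rhs = 21, matching y values: none (0 points).
  x = 19: rhs = 16, matching y values: 4, 19 (2 points).
  x = 20: rhs = 10, matching y values: none (0 points).
  x = 21: rhs = 9, matching y values: 3, 20 (2 points).
  x = 22: rhs = 19, matching y values: none (0 points).
Total affine count: 23.
Full point count |E(F_23)| = 23 + 1 = 24.
Hasse bound: |24 − (23+1)| = |0| = 0 ≤ 2√23 ≈ 9.5917 ✓.


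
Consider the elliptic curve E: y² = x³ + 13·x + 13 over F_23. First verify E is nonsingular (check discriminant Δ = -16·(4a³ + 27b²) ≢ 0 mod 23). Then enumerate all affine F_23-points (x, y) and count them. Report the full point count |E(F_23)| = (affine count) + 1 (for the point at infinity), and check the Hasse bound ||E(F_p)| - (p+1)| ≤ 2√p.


Affine points = {(0, 6), (0, 17), (1, 2), (1, 21), (2, 1), (2, 22), (6, 10), (6, 13), (8, 10), (8, 13), (9, 10), (9, 13), (10, 4), (10, 19), (14, 8), (14, 15), (15, 8), (15, 15), (16, 4), (16, 19), (17, 8), (17, 15), (19, 9), (19, 14), (20, 4), (20, 19), (21, 5), (21, 18)}; affine count = 28; |E(F_23)| = 29.

Discriminant check: Δ ∝ 4a³ + 27b² = 4·13³ + 27·13² = 4·2197 + 27·169 ≡ 11 (mod 23). Nonzero ⇒ E is nonsingular.
For each x ∈ F_23, compute rhs = x³ + 13·x + 13 mod 23, then count y ∈ F_23 with y² ≡ rhs.
  x = 0: rhs = 13, matching y values: 6, 17 (2 points).
  x = 1: rhs = 4, matching y values: 2, 21 (2 points).
  x = 2: rhs = 1, matching y values: 1, 22 (2 points).
  x = 3: rhs = 10, matching y values: none (0 points).
  x = 4: rhs = 14, matching y values: none (0 points).
  x = 5: rhs = 19, matching y values: none (0 points).
  x = 6: rhs = 8, matching y values: 10, 13 (2 points).
  x = 7: rhs = 10, matching y values: none (0 points).
  x = 8: rhs = 8, matching y values: 10, 13 (2 points).
  x = 9: rhs = 8, matching y values: 10, 13 (2 points).
  x = 10: rhs = 16, matching y values: 4, 19 (2 points).
  x = 11: rhs = 15, matching y values: none (0 points).
  x = 12: rhs = 11, matching y values: none (0 points).
  x = 13: rhs = 10, matching y values: none (0 points).
  x = 14: rhs = 18, matching y values: 8, 15 (2 points).
  x = 15: rhs = 18, matching y values: 8, 15 (2 points).
  x = 16: rhs = 16, matching y values: 4, 19 (2 points).
  x = 17: rhs = 18, matching y values: 8, 15 (2 points).
  x = 18: rhs = 7, matching y values: none (0 points).
  x = 19: rhs = 12, matching y values: 9, 14 (2 points).
  x = 20: rhs = 16, matching y values: 4, 19 (2 points).
  x = 21: rhs = 2, matching y values: 5, 18 (2 points).
  x = 22: rhs = 22, matching y values: none (0 points).
Total affine count: 28.
Full point count |E(F_23)| = 28 + 1 = 29.
Hasse bound: |29 − (23+1)| = |5| = 5 ≤ 2√23 ≈ 9.5917 ✓.


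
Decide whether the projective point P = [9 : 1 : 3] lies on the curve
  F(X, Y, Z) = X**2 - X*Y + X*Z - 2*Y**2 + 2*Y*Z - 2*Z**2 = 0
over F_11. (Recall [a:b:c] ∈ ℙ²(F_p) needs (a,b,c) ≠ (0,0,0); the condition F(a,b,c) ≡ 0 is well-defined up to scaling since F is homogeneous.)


F(9,1,3) ≡ 8 (mod 11); P is NOT on the curve.

Evaluate F(9, 1, 3) term-by-term (mod 11).
  X**2 ↦ 1·81·1·1 = 81
  -X*Y ↦ -1·9·1·1 = -9
  X*Z ↦ 1·9·1·3 = 27
  -2*Y**2 ↦ -2·1·1·1 = -2
  2*Y*Z ↦ 2·1·1·3 = 6
  -2*Z**2 ↦ -2·1·1·9 = -18
Sum: F(9, 1, 3) = (81) + (-9) + (27) + (-2) + (6) + (-18) = 85.
Reducing mod 11: 85 ≡ 8 (mod 11).
Since F(a, b, c) ≡ 8 ≠ 0 (mod 11), P does NOT lie on the curve.


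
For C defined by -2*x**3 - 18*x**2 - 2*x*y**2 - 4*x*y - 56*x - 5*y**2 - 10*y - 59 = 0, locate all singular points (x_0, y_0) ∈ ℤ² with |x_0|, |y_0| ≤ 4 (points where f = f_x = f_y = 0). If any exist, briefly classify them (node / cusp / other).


Singular points: {(-3, -1)}; classification: cusp.

Compute partial derivatives:
  f_x = -6*x**2 - 36*x - 2*y**2 - 4*y - 56.
  f_y = -4*x*y - 4*x - 10*y - 10.
Scan x_0 ∈ {−4, ..., 4}. For each x_0, f_y(x_0, y) is a polynomial in y; find its integer roots y ∈ {−4, ..., 4}, then test f_x and f at those candidates.
  x = -4: f_y(-4, y) = 6*y + 6; vanishes at y ∈ {-1}. (-4, -1): f_x = -6 ≠ 0.
  x = -3: f_y(-3, y) = 2*y + 2; vanishes at y ∈ {-1}. (-3, -1): f_x = 0, f = 0 — SINGULAR.
  x = -2: f_y(-2, y) = -2*y - 2; vanishes at y ∈ {-1}. (-2, -1): f_x = -6 ≠ 0.
  x = -1: f_y(-1, y) = -6*y - 6; vanishes at y ∈ {-1}. (-1, -1): f_x = -24 ≠ 0.
  x = 0: f_y(0, y) = -10*y - 10; vanishes at y ∈ {-1}. (0, -1): f_x = -54 ≠ 0.
  x = 1: f_y(1, y) = -14*y - 14; vanishes at y ∈ {-1}. (1, -1): f_x = -96 ≠ 0.
  x = 2: f_y(2, y) = -18*y - 18; vanishes at y ∈ {-1}. (2, -1): f_x = -150 ≠ 0.
  x = 3: f_y(3, y) = -22*y - 22; vanishes at y ∈ {-1}. (3, -1): f_x = -216 ≠ 0.
  x = 4: f_y(4, y) = -26*y - 26; vanishes at y ∈ {-1}. (4, -1): f_x = -294 ≠ 0.
Only singular point on the grid: (-3, -1).
Classify: substitute x = -3 + u, y = -1 + v and expand: f = -2*u**3 - 2*u*v**2 + v**2.
No constant or linear terms (consistent with a singular point). Quadratic part: v**2. Cubic part: -2*u**3 - 2*u*v**2.
The quadratic part v**2 is a perfect square, so there is a single (double) tangent line v = 0, i.e. y = -1. Restricting the cubic part to that line (v = 0) leaves -2*u**3 ≠ 0, so f is not divisible by v and the branch is v² ≈ 2*u**3 to lowest order — this is a cusp.
Classification: cusp.


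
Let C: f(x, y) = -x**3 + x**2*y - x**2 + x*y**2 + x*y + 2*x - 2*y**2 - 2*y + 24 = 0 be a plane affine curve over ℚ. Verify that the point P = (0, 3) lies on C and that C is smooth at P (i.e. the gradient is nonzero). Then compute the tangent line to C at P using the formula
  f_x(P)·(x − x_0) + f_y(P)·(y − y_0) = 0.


Tangent line at P: 14*x - 14*y + 42 = 0.

Step 1: f(0, 3) = 0, so P lies on C.
Step 2: partial derivatives
  f_x(x, y) = -3*x**2 + 2*x*y - 2*x + y**2 + y + 2, f_y(x, y) = x**2 + 2*x*y + x - 4*y - 2.
  f_x(P) = 14, f_y(P) = -14 (gradient nonzero, so P is smooth).
Step 3: tangent line at P: 14·(x − 0) + -14·(y − 3) = 0.
Expanding: 14*x - 14*y + 42 = 0.


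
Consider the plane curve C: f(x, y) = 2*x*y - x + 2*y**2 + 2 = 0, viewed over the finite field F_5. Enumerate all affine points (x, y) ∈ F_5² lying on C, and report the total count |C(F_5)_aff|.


Affine F_5-points: {(0, 2), (0, 3), (1, 1), (1, 3), (2, 0), (2, 3), (3, 3), (3, 4), (4, 3)}; count = 9.

For each of the 25 pairs (x, y) ∈ F_5², evaluate f(x, y) mod 5. Record the zeros.
  x = 0: [0↦2, 1↦4, 2↦0, 3↦0, 4↦4]  zeros at y ∈ {2, 3}
  x = 1: [0↦1, 1↦0, 2↦3, 3↦0, 4↦1]  zeros at y ∈ {1, 3}
  x = 2: [0↦0, 1↦1, 2↦1, 3↦0, 4↦3]  zeros at y ∈ {0, 3}
  x = 3: [0↦4, 1↦2, 2↦4, 3↦0, 4↦0]  zeros at y ∈ {3, 4}
  x = 4: [0↦3, 1↦3, 2↦2, 3↦0, 4↦2]  zeros at y ∈ {3}
Collecting zeros: affine points = {(0, 2), (0, 3), (1, 1), (1, 3), (2, 0), (2, 3), (3, 3), (3, 4), (4, 3)}.
Total count |C(F_5)_aff| = 9.


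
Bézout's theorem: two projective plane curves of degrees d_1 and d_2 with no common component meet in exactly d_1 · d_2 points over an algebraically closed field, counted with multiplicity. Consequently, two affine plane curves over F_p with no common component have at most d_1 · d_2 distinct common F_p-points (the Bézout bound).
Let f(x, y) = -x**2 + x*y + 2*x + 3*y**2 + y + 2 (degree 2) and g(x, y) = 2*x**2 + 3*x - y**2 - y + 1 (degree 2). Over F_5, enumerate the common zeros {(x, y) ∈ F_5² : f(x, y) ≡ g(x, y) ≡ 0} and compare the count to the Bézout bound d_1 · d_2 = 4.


Common zeros: ∅; count = 0; Bézout bound = 4.

deg(f) = 2, deg(g) = 2, so Bézout bound = 4.
Scan x ∈ F_5. For each x, list the y ∈ F_5 with f(x, y) ≡ 0 and those with g(x, y) ≡ 0 (mod 5); the common zeros in that column are the intersection.
  x = 0: f ≡ 0 at y ∈ ∅; g ≡ 0 at y ∈ {2}; common: ∅.
  x = 1: f ≡ 0 at y ∈ ∅; g ≡ 0 at y ∈ {2}; common: ∅.
  x = 2: f ≡ 0 at y ∈ {2}; g ≡ 0 at y ∈ {0, 4}; common: ∅.
  x = 3: f ≡ 0 at y ∈ ∅; g ≡ 0 at y ∈ ∅; common: ∅.
  x = 4: f ≡ 0 at y ∈ ∅; g ≡ 0 at y ∈ {0, 4}; common: ∅.
Collecting: common zeros = ∅, so the count is 0.
Comparison with the Bézout bound: 0 ≤ 4 = deg(f)·deg(g), as expected for curves with no common component (the affine F_5-count falls short of the bound because intersections may lie at infinity, over extension fields, or carry multiplicity).


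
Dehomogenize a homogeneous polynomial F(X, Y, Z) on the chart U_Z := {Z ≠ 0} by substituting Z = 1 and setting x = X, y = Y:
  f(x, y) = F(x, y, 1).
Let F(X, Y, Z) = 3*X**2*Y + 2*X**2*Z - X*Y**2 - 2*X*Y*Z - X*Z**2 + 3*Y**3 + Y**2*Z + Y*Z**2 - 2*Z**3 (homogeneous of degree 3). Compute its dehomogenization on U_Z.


f(x, y) = 3*x**2*y + 2*x**2 - x*y**2 - 2*x*y - x + 3*y**3 + y**2 + y - 2

On U_Z we set Z = 1. Each monomial c·X^i·Y^j·Z^k in F becomes c·x^i·y^j·1^k = c·x^i·y^j.
Substituting Z = 1: F(X, Y, 1) = 3*x**2*y + 2*x**2 - x*y**2 - 2*x*y - x + 3*y**3 + y**2 + y - 2.
Note: deg(f) ≤ deg(F) = 3; strict inequality happens when F is divisible by Z (lost terms).


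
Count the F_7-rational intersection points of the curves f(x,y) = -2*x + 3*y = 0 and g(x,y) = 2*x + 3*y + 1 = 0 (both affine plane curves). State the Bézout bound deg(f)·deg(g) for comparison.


Common zeros: {(5, 1)}; count = 1; Bézout bound = 1.

deg(f) = 1, deg(g) = 1, so Bézout bound = 1.
Scan x ∈ F_7. For each x, list the y ∈ F_7 with f(x, y) ≡ 0 and those with g(x, y) ≡ 0 (mod 7); the common zeros in that column are the intersection.
  x = 0: f ≡ 0 at y ∈ {0}; g ≡ 0 at y ∈ {2}; common: ∅.
  x = 1: f ≡ 0 at y ∈ {3}; g ≡ 0 at y ∈ {6}; common: ∅.
  x = 2: f ≡ 0 at y ∈ {6}; g ≡ 0 at y ∈ {3}; common: ∅.
  x = 3: f ≡ 0 at y ∈ {2}; g ≡ 0 at y ∈ {0}; common: ∅.
  x = 4: f ≡ 0 at y ∈ {5}; g ≡ 0 at y ∈ {4}; common: ∅.
  x = 5: f ≡ 0 at y ∈ {1}; g ≡ 0 at y ∈ {1}; common: {1}.
  x = 6: f ≡ 0 at y ∈ {4}; g ≡ 0 at y ∈ {5}; common: ∅.
Collecting: common zeros = {(5, 1)}, so the count is 1.
Comparison with the Bézout bound: 1 ≤ 1 = deg(f)·deg(g), as expected for curves with no common component (the bound is attained).


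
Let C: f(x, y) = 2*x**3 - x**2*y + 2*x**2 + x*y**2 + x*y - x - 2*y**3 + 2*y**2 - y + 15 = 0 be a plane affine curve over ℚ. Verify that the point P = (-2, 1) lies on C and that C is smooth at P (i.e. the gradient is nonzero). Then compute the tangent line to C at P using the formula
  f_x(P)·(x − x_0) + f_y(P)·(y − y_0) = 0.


Tangent line at P: 21*x - 13*y + 55 = 0.

Step 1: f(-2, 1) = 0, so P lies on C.
Step 2: partial derivatives
  f_x(x, y) = 6*x**2 - 2*x*y + 4*x + y**2 + y - 1, f_y(x, y) = -x**2 + 2*x*y + x - 6*y**2 + 4*y - 1.
  f_x(P) = 21, f_y(P) = -13 (gradient nonzero, so P is smooth).
Step 3: tangent line at P: 21·(x − -2) + -13·(y − 1) = 0.
Expanding: 21*x - 13*y + 55 = 0.


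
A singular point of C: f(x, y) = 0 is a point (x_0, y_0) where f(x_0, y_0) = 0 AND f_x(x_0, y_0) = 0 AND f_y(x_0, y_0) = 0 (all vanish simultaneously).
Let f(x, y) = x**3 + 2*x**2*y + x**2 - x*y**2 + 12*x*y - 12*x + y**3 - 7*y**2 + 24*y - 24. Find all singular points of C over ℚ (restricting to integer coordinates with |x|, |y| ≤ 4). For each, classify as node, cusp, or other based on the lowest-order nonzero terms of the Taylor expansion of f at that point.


Singular points: {(-2, 2)}; classification: node.

Compute partial derivatives:
  f_x = 3*x**2 + 4*x*y + 2*x - y**2 + 12*y - 12.
  f_y = 2*x**2 - 2*x*y + 12*x + 3*y**2 - 14*y + 24.
Scan x_0 ∈ {−4, ..., 4}. For each x_0, f_y(x_0, y) is a polynomial in y; find its integer roots y ∈ {−4, ..., 4}, then test f_x and f at those candidates.
  x = -4: f_y(-4, y) = 3*y**2 - 6*y + 8; no integer root y with |y| ≤ 4.
  x = -3: f_y(-3, y) = 3*y**2 - 8*y + 6; no integer root y with |y| ≤ 4.
  x = -2: f_y(-2, y) = 3*y**2 - 10*y + 8; vanishes at y ∈ {2}. (-2, 2): f_x = 0, f = 0 — SINGULAR.
  x = -1: f_y(-1, y) = 3*y**2 - 12*y + 14; no integer root y with |y| ≤ 4.
  x = 0: f_y(0, y) = 3*y**2 - 14*y + 24; no integer root y with |y| ≤ 4.
  x = 1: f_y(1, y) = 3*y**2 - 16*y + 38; no integer root y with |y| ≤ 4.
  x = 2: f_y(2, y) = 3*y**2 - 18*y + 56; no integer root y with |y| ≤ 4.
  x = 3: f_y(3, y) = 3*y**2 - 20*y + 78; no integer root y with |y| ≤ 4.
  x = 4: f_y(4, y) = 3*y**2 - 22*y + 104; no integer root y with |y| ≤ 4.
Only singular point on the grid: (-2, 2).
Classify: substitute x = -2 + u, y = 2 + v and expand: f = u**3 + 2*u**2*v - u**2 - u*v**2 + v**3 + v**2.
No constant or linear terms (consistent with a singular point). Quadratic part: -u**2 + v**2. Cubic part: u**3 + 2*u**2*v - u*v**2 + v**3.
The quadratic part v**2 - u**2 = (v − u)(v + u) splits into two distinct linear factors, so there are two distinct tangent lines y − 2 = ±(x − -2) — this is a node (ordinary double point).
Classification: node.
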